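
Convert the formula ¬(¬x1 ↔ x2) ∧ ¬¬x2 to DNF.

¬(¬x1 ↔ x2) ∧ ¬¬x2
≡ ¬((¬x1 → x2) ∧ (x2 → ¬x1)) ∧ ¬¬x2
≡ ¬((¬¬x1 ∨ x2) ∧ (x2 → ¬x1)) ∧ ¬¬x2
≡ ¬((¬¬x1 ∨ x2) ∧ (¬x2 ∨ ¬x1)) ∧ ¬¬x2
≡ (¬(¬¬x1 ∨ x2) ∨ ¬(¬x2 ∨ ¬x1)) ∧ ¬¬x2
≡ ((¬¬¬x1 ∧ ¬x2) ∨ ¬(¬x2 ∨ ¬x1)) ∧ ¬¬x2
≡ ((¬x1 ∧ ¬x2) ∨ ¬(¬x2 ∨ ¬x1)) ∧ ¬¬x2
≡ ((¬x1 ∧ ¬x2) ∨ (¬¬x2 ∧ ¬¬x1)) ∧ ¬¬x2
≡ ((¬x1 ∧ ¬x2) ∨ (x2 ∧ ¬¬x1)) ∧ ¬¬x2
≡ ((¬x1 ∧ ¬x2) ∨ (x2 ∧ x1)) ∧ ¬¬x2
≡ ((¬x1 ∧ ¬x2) ∨ (x2 ∧ x1)) ∧ x2
≡ (¬x1 ∧ ¬x2 ∧ x2) ∨ (x2 ∧ x1 ∧ x2)
≡ x2 ∧ x1

x2 ∧ x1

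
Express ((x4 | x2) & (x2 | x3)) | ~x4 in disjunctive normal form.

((x4 | x2) & (x2 | x3)) | ~x4
≡ (x4 & x2) | (x4 & x3) | (x2 & x2) | (x2 & x3) | ~x4   (distribute & over |)
≡ (x4 & x3) | x2 | ~x4   (simplify)

(x4 & x3) | x2 | ~x4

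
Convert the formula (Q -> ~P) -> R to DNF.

(Q & P) | R

(Q -> ~P) -> R
= ~(Q -> ~P) | R   — eliminate ->
= ~(~Q | ~P) | R   — eliminate ->
= (~~Q & ~~P) | R   — De Morgan
= (Q & ~~P) | R   — double negation
= (Q & P) | R   — double negation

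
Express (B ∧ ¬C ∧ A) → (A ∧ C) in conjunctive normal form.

(B ∧ ¬C ∧ A) → (A ∧ C)
≡ ¬(B ∧ ¬C ∧ A) ∨ (A ∧ C)   [eliminate →]
≡ ¬B ∨ ¬¬C ∨ ¬A ∨ (A ∧ C)   [De Morgan]
≡ ¬B ∨ C ∨ ¬A ∨ (A ∧ C)   [double negation]
≡ (¬B ∨ C ∨ ¬A ∨ A) ∧ (¬B ∨ C ∨ ¬A ∨ C)   [distribute ∨ over ∧]
≡ ¬B ∨ C ∨ ¬A   [simplify]

¬B ∨ C ∨ ¬A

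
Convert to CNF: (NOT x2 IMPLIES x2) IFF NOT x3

(NOT x2 OR NOT x3) AND (x3 OR x2)

(NOT x2 IMPLIES x2) IFF NOT x3
≡ ((NOT x2 IMPLIES x2) IMPLIES NOT x3) AND (NOT x3 IMPLIES (NOT x2 IMPLIES x2))   — eliminate IFF
≡ (NOT (NOT x2 IMPLIES x2) OR NOT x3) AND (NOT x3 IMPLIES (NOT x2 IMPLIES x2))   — eliminate IMPLIES
≡ (NOT (NOT NOT x2 OR x2) OR NOT x3) AND (NOT x3 IMPLIES (NOT x2 IMPLIES x2))   — eliminate IMPLIES
≡ (NOT (NOT NOT x2 OR x2) OR NOT x3) AND (NOT NOT x3 OR (NOT x2 IMPLIES x2))   — eliminate IMPLIES
≡ (NOT (NOT NOT x2 OR x2) OR NOT x3) AND (NOT NOT x3 OR NOT NOT x2 OR x2)   — eliminate IMPLIES
≡ ((NOT NOT NOT x2 AND NOT x2) OR NOT x3) AND (NOT NOT x3 OR NOT NOT x2 OR x2)   — De Morgan
≡ ((NOT x2 AND NOT x2) OR NOT x3) AND (NOT NOT x3 OR NOT NOT x2 OR x2)   — double negation
≡ ((NOT x2 AND NOT x2) OR NOT x3) AND (x3 OR NOT NOT x2 OR x2)   — double negation
≡ ((NOT x2 AND NOT x2) OR NOT x3) AND (x3 OR x2 OR x2)   — double negation
≡ (NOT x2 OR NOT x3) AND (NOT x2 OR NOT x3) AND (x3 OR x2 OR x2)   — distribute OR over AND
≡ (NOT x2 OR NOT x3) AND (x3 OR x2)   — simplify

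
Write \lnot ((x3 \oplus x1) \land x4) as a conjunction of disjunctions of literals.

\lnot ((x3 \oplus x1) \land x4)
= \lnot ((x3 \lor x1) \land \lnot (x3 \land x1) \land x4)   [expand \oplus]
= \lnot (x3 \lor x1) \lor \lnot \lnot (x3 \land x1) \lor \lnot x4   [De Morgan]
= (\lnot x3 \land \lnot x1) \lor \lnot \lnot (x3 \land x1) \lor \lnot x4   [De Morgan]
= (\lnot x3 \land \lnot x1) \lor (x3 \land x1) \lor \lnot x4   [double negation]
= (\lnot x3 \lor x3 \lor \lnot x4) \land (\lnot x3 \lor x1 \lor \lnot x4) \land (\lnot x1 \lor x3 \lor \lnot x4) \land (\lnot x1 \lor x1 \lor \lnot x4)   [distribute \lor over \land]
= (\lnot x3 \lor x1 \lor \lnot x4) \land (\lnot x1 \lor x3 \lor \lnot x4)   [simplify]

(\lnot x3 \lor x1 \lor \lnot x4) \land (\lnot x1 \lor x3 \lor \lnot x4)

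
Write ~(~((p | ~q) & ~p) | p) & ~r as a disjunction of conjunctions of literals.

~(~((p | ~q) & ~p) | p) & ~r
= ~~((p | ~q) & ~p) & ~p & ~r   [De Morgan]
= (p | ~q) & ~p & ~p & ~r   [double negation]
= (p & ~p & ~p & ~r) | (~q & ~p & ~p & ~r)   [distribute & over |]
= ~q & ~p & ~r   [simplify]

~q & ~p & ~r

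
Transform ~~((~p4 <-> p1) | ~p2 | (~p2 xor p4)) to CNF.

~~((~p4 <-> p1) | ~p2 | (~p2 xor p4))
≡ ~~(((~p4 -> p1) & (p1 -> ~p4)) | ~p2 | (~p2 xor p4))
≡ ~~(((~~p4 | p1) & (p1 -> ~p4)) | ~p2 | (~p2 xor p4))
≡ ~~(((~~p4 | p1) & (~p1 | ~p4)) | ~p2 | (~p2 xor p4))
≡ ~~(((~~p4 | p1) & (~p1 | ~p4)) | ~p2 | ((~p2 | p4) & ~(~p2 & p4)))
≡ ((~~p4 | p1) & (~p1 | ~p4)) | ~p2 | ((~p2 | p4) & ~(~p2 & p4))
≡ ((p4 | p1) & (~p1 | ~p4)) | ~p2 | ((~p2 | p4) & ~(~p2 & p4))
≡ ((p4 | p1) & (~p1 | ~p4)) | ~p2 | ((~p2 | p4) & (~~p2 | ~p4))
≡ ((p4 | p1) & (~p1 | ~p4)) | ~p2 | ((~p2 | p4) & (p2 | ~p4))
≡ (p4 | p1 | ~p2 | ~p2 | p4) & (p4 | p1 | ~p2 | p2 | ~p4) & (~p1 | ~p4 | ~p2 | ~p2 | p4) & (~p1 | ~p4 | ~p2 | p2 | ~p4)
≡ p4 | p1 | ~p2

p4 | p1 | ~p2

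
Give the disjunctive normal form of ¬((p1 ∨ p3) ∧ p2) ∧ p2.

¬p1 ∧ ¬p3 ∧ p2

¬((p1 ∨ p3) ∧ p2) ∧ p2
= (¬(p1 ∨ p3) ∨ ¬p2) ∧ p2
= ((¬p1 ∧ ¬p3) ∨ ¬p2) ∧ p2
= (¬p1 ∧ ¬p3 ∧ p2) ∨ (¬p2 ∧ p2)
= ¬p1 ∧ ¬p3 ∧ p2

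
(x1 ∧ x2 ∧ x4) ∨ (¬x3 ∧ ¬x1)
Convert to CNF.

(x1 ∧ x2 ∧ x4) ∨ (¬x3 ∧ ¬x1)
≡ (x1 ∨ ¬x3) ∧ (x1 ∨ ¬x1) ∧ (x2 ∨ ¬x3) ∧ (x2 ∨ ¬x1) ∧ (x4 ∨ ¬x3) ∧ (x4 ∨ ¬x1)   (distribute ∨ over ∧)
≡ (x1 ∨ ¬x3) ∧ (x2 ∨ ¬x3) ∧ (x2 ∨ ¬x1) ∧ (x4 ∨ ¬x3) ∧ (x4 ∨ ¬x1)   (simplify)

(x1 ∨ ¬x3) ∧ (x2 ∨ ¬x3) ∧ (x2 ∨ ¬x1) ∧ (x4 ∨ ¬x3) ∧ (x4 ∨ ¬x1)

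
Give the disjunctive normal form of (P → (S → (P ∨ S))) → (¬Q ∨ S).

(P → (S → (P ∨ S))) → (¬Q ∨ S)
≡ ¬(P → (S → (P ∨ S))) ∨ ¬Q ∨ S   [eliminate →]
≡ ¬(¬P ∨ (S → (P ∨ S))) ∨ ¬Q ∨ S   [eliminate →]
≡ ¬(¬P ∨ ¬S ∨ P ∨ S) ∨ ¬Q ∨ S   [eliminate →]
≡ (¬¬P ∧ ¬¬S ∧ ¬P ∧ ¬S) ∨ ¬Q ∨ S   [De Morgan]
≡ (P ∧ ¬¬S ∧ ¬P ∧ ¬S) ∨ ¬Q ∨ S   [double negation]
≡ (P ∧ S ∧ ¬P ∧ ¬S) ∨ ¬Q ∨ S   [double negation]
≡ ¬Q ∨ S   [simplify]

¬Q ∨ S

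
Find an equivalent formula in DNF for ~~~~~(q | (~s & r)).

(~q & s) | (~q & ~r)

~~~~~(q | (~s & r))
= ~~~(q | (~s & r))   — double negation
= ~(q | (~s & r))   — double negation
= ~q & ~(~s & r)   — De Morgan
= ~q & (~~s | ~r)   — De Morgan
= ~q & (s | ~r)   — double negation
= (~q & s) | (~q & ~r)   — distribute & over |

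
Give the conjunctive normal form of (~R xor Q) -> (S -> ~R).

~Q | ~R | ~S

(~R xor Q) -> (S -> ~R)
≡ ~(~R xor Q) | (S -> ~R)   (eliminate ->)
≡ ~((~R | Q) & ~(~R & Q)) | (S -> ~R)   (expand xor)
≡ ~((~R | Q) & ~(~R & Q)) | ~S | ~R   (eliminate ->)
≡ ~(~R | Q) | ~~(~R & Q) | ~S | ~R   (De Morgan)
≡ (~~R & ~Q) | ~~(~R & Q) | ~S | ~R   (De Morgan)
≡ (R & ~Q) | ~~(~R & Q) | ~S | ~R   (double negation)
≡ (R & ~Q) | (~R & Q) | ~S | ~R   (double negation)
≡ (R | ~R | ~S | ~R) & (R | Q | ~S | ~R) & (~Q | ~R | ~S | ~R) & (~Q | Q | ~S | ~R)   (distribute | over &)
≡ ~Q | ~R | ~S   (simplify)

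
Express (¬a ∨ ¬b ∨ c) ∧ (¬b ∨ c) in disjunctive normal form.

(¬a ∨ ¬b ∨ c) ∧ (¬b ∨ c)
≡ ¬a ∧ ¬b ∨ ¬a ∧ c ∨ ¬b ∧ ¬b ∨ ¬b ∧ c ∨ c ∧ ¬b ∨ c ∧ c   [distribute ∧ over ∨]
≡ ¬b ∨ c   [simplify]

¬b ∨ c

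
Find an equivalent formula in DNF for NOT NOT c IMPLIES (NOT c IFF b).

NOT NOT c IMPLIES (NOT c IFF b)
⇔ NOT NOT NOT c OR (NOT c IFF b)   — eliminate IMPLIES
⇔ NOT NOT NOT c OR ((NOT c IMPLIES b) AND (b IMPLIES NOT c))   — eliminate IFF
⇔ NOT NOT NOT c OR ((NOT NOT c OR b) AND (b IMPLIES NOT c))   — eliminate IMPLIES
⇔ NOT NOT NOT c OR ((NOT NOT c OR b) AND (NOT b OR NOT c))   — eliminate IMPLIES
⇔ NOT c OR ((NOT NOT c OR b) AND (NOT b OR NOT c))   — double negation
⇔ NOT c OR ((c OR b) AND (NOT b OR NOT c))   — double negation
⇔ NOT c OR (c AND NOT b) OR (c AND NOT c) OR (b AND NOT b) OR (b AND NOT c)   — distribute AND over OR
⇔ NOT c OR (c AND NOT b)   — simplify

NOT c OR (c AND NOT b)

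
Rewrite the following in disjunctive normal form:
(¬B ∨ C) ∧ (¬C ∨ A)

(¬B ∨ C) ∧ (¬C ∨ A)
⇔ (¬B ∧ ¬C) ∨ (¬B ∧ A) ∨ (C ∧ ¬C) ∨ (C ∧ A)
⇔ (¬B ∧ ¬C) ∨ (¬B ∧ A) ∨ (C ∧ A)

(¬B ∧ ¬C) ∨ (¬B ∧ A) ∨ (C ∧ A)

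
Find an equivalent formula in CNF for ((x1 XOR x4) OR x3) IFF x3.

((x1 XOR x4) OR x3) IFF x3
≡ (((x1 XOR x4) OR x3) IMPLIES x3) AND (x3 IMPLIES ((x1 XOR x4) OR x3))   [eliminate IFF]
≡ (NOT ((x1 XOR x4) OR x3) OR x3) AND (x3 IMPLIES ((x1 XOR x4) OR x3))   [eliminate IMPLIES]
≡ (NOT (((x1 OR x4) AND NOT (x1 AND x4)) OR x3) OR x3) AND (x3 IMPLIES ((x1 XOR x4) OR x3))   [expand XOR]
≡ (NOT (((x1 OR x4) AND NOT (x1 AND x4)) OR x3) OR x3) AND (NOT x3 OR (x1 XOR x4) OR x3)   [eliminate IMPLIES]
≡ (NOT (((x1 OR x4) AND NOT (x1 AND x4)) OR x3) OR x3) AND (NOT x3 OR ((x1 OR x4) AND NOT (x1 AND x4)) OR x3)   [expand XOR]
≡ ((NOT ((x1 OR x4) AND NOT (x1 AND x4)) AND NOT x3) OR x3) AND (NOT x3 OR ((x1 OR x4) AND NOT (x1 AND x4)) OR x3)   [De Morgan]
≡ (((NOT (x1 OR x4) OR NOT NOT (x1 AND x4)) AND NOT x3) OR x3) AND (NOT x3 OR ((x1 OR x4) AND NOT (x1 AND x4)) OR x3)   [De Morgan]
≡ ((((NOT x1 AND NOT x4) OR NOT NOT (x1 AND x4)) AND NOT x3) OR x3) AND (NOT x3 OR ((x1 OR x4) AND NOT (x1 AND x4)) OR x3)   [De Morgan]
≡ ((((NOT x1 AND NOT x4) OR (x1 AND x4)) AND NOT x3) OR x3) AND (NOT x3 OR ((x1 OR x4) AND NOT (x1 AND x4)) OR x3)   [double negation]
≡ ((((NOT x1 AND NOT x4) OR (x1 AND x4)) AND NOT x3) OR x3) AND (NOT x3 OR ((x1 OR x4) AND (NOT x1 OR NOT x4)) OR x3)   [De Morgan]
≡ (NOT x1 OR x1 OR x3) AND (NOT x1 OR x4 OR x3) AND (NOT x4 OR x1 OR x3) AND (NOT x4 OR x4 OR x3) AND (NOT x3 OR x3) AND (NOT x3 OR x1 OR x4 OR x3) AND (NOT x3 OR NOT x1 OR NOT x4 OR x3)   [distribute OR over AND]
≡ (NOT x1 OR x4 OR x3) AND (NOT x4 OR x1 OR x3)   [simplify]

(NOT x1 OR x4 OR x3) AND (NOT x4 OR x1 OR x3)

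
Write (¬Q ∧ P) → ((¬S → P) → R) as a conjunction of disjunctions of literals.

(¬Q ∧ P) → ((¬S → P) → R)
⇔ ¬(¬Q ∧ P) ∨ ((¬S → P) → R)   [eliminate →]
⇔ ¬(¬Q ∧ P) ∨ ¬(¬S → P) ∨ R   [eliminate →]
⇔ ¬(¬Q ∧ P) ∨ ¬(¬¬S ∨ P) ∨ R   [eliminate →]
⇔ ¬¬Q ∨ ¬P ∨ ¬(¬¬S ∨ P) ∨ R   [De Morgan]
⇔ Q ∨ ¬P ∨ ¬(¬¬S ∨ P) ∨ R   [double negation]
⇔ Q ∨ ¬P ∨ (¬¬¬S ∧ ¬P) ∨ R   [De Morgan]
⇔ Q ∨ ¬P ∨ (¬S ∧ ¬P) ∨ R   [double negation]
⇔ (Q ∨ ¬P ∨ ¬S ∨ R) ∧ (Q ∨ ¬P ∨ ¬P ∨ R)   [distribute ∨ over ∧]
⇔ Q ∨ ¬P ∨ R   [simplify]

Q ∨ ¬P ∨ R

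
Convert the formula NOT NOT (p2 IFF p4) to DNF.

(NOT p2 AND NOT p4) OR (p4 AND p2)

NOT NOT (p2 IFF p4)
= NOT NOT ((p2 IMPLIES p4) AND (p4 IMPLIES p2))   (eliminate IFF)
= NOT NOT ((NOT p2 OR p4) AND (p4 IMPLIES p2))   (eliminate IMPLIES)
= NOT NOT ((NOT p2 OR p4) AND (NOT p4 OR p2))   (eliminate IMPLIES)
= (NOT p2 OR p4) AND (NOT p4 OR p2)   (double negation)
= (NOT p2 AND NOT p4) OR (NOT p2 AND p2) OR (p4 AND NOT p4) OR (p4 AND p2)   (distribute AND over OR)
= (NOT p2 AND NOT p4) OR (p4 AND p2)   (simplify)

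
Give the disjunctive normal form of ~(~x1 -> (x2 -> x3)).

~(~x1 -> (x2 -> x3))
⇔ ~(~~x1 | (x2 -> x3))   (eliminate ->)
⇔ ~(~~x1 | ~x2 | x3)   (eliminate ->)
⇔ ~~~x1 & ~~x2 & ~x3   (De Morgan)
⇔ ~x1 & ~~x2 & ~x3   (double negation)
⇔ ~x1 & x2 & ~x3   (double negation)

~x1 & x2 & ~x3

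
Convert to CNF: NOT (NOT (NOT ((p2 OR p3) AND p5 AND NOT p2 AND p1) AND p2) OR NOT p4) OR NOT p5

(p2 OR NOT p5) AND (p4 OR NOT p5)

NOT (NOT (NOT ((p2 OR p3) AND p5 AND NOT p2 AND p1) AND p2) OR NOT p4) OR NOT p5
≡ (NOT NOT (NOT ((p2 OR p3) AND p5 AND NOT p2 AND p1) AND p2) AND NOT NOT p4) OR NOT p5
≡ (NOT ((p2 OR p3) AND p5 AND NOT p2 AND p1) AND p2 AND NOT NOT p4) OR NOT p5
≡ ((NOT (p2 OR p3) OR NOT p5 OR NOT NOT p2 OR NOT p1) AND p2 AND NOT NOT p4) OR NOT p5
≡ (((NOT p2 AND NOT p3) OR NOT p5 OR NOT NOT p2 OR NOT p1) AND p2 AND NOT NOT p4) OR NOT p5
≡ (((NOT p2 AND NOT p3) OR NOT p5 OR p2 OR NOT p1) AND p2 AND NOT NOT p4) OR NOT p5
≡ (((NOT p2 AND NOT p3) OR NOT p5 OR p2 OR NOT p1) AND p2 AND p4) OR NOT p5
≡ (NOT p2 OR NOT p5 OR p2 OR NOT p1 OR NOT p5) AND (NOT p3 OR NOT p5 OR p2 OR NOT p1 OR NOT p5) AND (p2 OR NOT p5) AND (p4 OR NOT p5)
≡ (p2 OR NOT p5) AND (p4 OR NOT p5)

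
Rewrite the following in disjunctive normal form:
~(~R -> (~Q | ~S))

~R & Q & S

~(~R -> (~Q | ~S))
≡ ~(~~R | ~Q | ~S)
≡ ~~~R & ~~Q & ~~S
≡ ~R & ~~Q & ~~S
≡ ~R & Q & ~~S
≡ ~R & Q & S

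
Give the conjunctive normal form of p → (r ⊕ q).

(¬p ∨ r ∨ q) ∧ (¬p ∨ ¬r ∨ ¬q)

p → (r ⊕ q)
≡ ¬p ∨ (r ⊕ q)
≡ ¬p ∨ ((r ∨ q) ∧ ¬(r ∧ q))
≡ ¬p ∨ ((r ∨ q) ∧ (¬r ∨ ¬q))
≡ (¬p ∨ r ∨ q) ∧ (¬p ∨ ¬r ∨ ¬q)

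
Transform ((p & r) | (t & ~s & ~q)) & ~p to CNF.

((p & r) | (t & ~s & ~q)) & ~p
⇔ (p | t) & (p | ~s) & (p | ~q) & (r | t) & (r | ~s) & (r | ~q) & ~p   (distribute | over &)

(p | t) & (p | ~s) & (p | ~q) & (r | t) & (r | ~s) & (r | ~q) & ~p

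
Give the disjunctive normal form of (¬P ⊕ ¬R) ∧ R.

¬P ∧ R

(¬P ⊕ ¬R) ∧ R
= ((¬P ∧ ¬¬R) ∨ (¬¬P ∧ ¬R)) ∧ R   — expand ⊕
= ((¬P ∧ R) ∨ (¬¬P ∧ ¬R)) ∧ R   — double negation
= ((¬P ∧ R) ∨ (P ∧ ¬R)) ∧ R   — double negation
= (¬P ∧ R ∧ R) ∨ (P ∧ ¬R ∧ R)   — distribute ∧ over ∨
= ¬P ∧ R   — simplify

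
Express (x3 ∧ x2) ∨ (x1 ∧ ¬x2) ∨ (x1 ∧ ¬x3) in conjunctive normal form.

(x3 ∧ x2) ∨ (x1 ∧ ¬x2) ∨ (x1 ∧ ¬x3)
= (x3 ∨ x1 ∨ x1) ∧ (x3 ∨ x1 ∨ ¬x3) ∧ (x3 ∨ ¬x2 ∨ x1) ∧ (x3 ∨ ¬x2 ∨ ¬x3) ∧ (x2 ∨ x1 ∨ x1) ∧ (x2 ∨ x1 ∨ ¬x3) ∧ (x2 ∨ ¬x2 ∨ x1) ∧ (x2 ∨ ¬x2 ∨ ¬x3)   [distribute ∨ over ∧]
= (x3 ∨ x1) ∧ (x2 ∨ x1)   [simplify]

(x3 ∨ x1) ∧ (x2 ∨ x1)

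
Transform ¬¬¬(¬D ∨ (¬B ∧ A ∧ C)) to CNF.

¬¬¬(¬D ∨ (¬B ∧ A ∧ C))
= ¬(¬D ∨ (¬B ∧ A ∧ C))   [double negation]
= ¬¬D ∧ ¬(¬B ∧ A ∧ C)   [De Morgan]
= D ∧ ¬(¬B ∧ A ∧ C)   [double negation]
= D ∧ (¬¬B ∨ ¬A ∨ ¬C)   [De Morgan]
= D ∧ (B ∨ ¬A ∨ ¬C)   [double negation]

D ∧ (B ∨ ¬A ∨ ¬C)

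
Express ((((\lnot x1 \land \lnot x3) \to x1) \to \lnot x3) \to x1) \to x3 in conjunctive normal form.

\lnot x1 \lor x3

((((\lnot x1 \land \lnot x3) \to x1) \to \lnot x3) \to x1) \to x3
= \lnot ((((\lnot x1 \land \lnot x3) \to x1) \to \lnot x3) \to x1) \lor x3
= \lnot (\lnot (((\lnot x1 \land \lnot x3) \to x1) \to \lnot x3) \lor x1) \lor x3
= \lnot (\lnot (\lnot ((\lnot x1 \land \lnot x3) \to x1) \lor \lnot x3) \lor x1) \lor x3
= \lnot (\lnot (\lnot (\lnot (\lnot x1 \land \lnot x3) \lor x1) \lor \lnot x3) \lor x1) \lor x3
= (\lnot \lnot (\lnot (\lnot (\lnot x1 \land \lnot x3) \lor x1) \lor \lnot x3) \land \lnot x1) \lor x3
= ((\lnot (\lnot (\lnot x1 \land \lnot x3) \lor x1) \lor \lnot x3) \land \lnot x1) \lor x3
= (((\lnot \lnot (\lnot x1 \land \lnot x3) \land \lnot x1) \lor \lnot x3) \land \lnot x1) \lor x3
= (((\lnot x1 \land \lnot x3 \land \lnot x1) \lor \lnot x3) \land \lnot x1) \lor x3
= (\lnot x1 \lor \lnot x3 \lor x3) \land (\lnot x3 \lor \lnot x3 \lor x3) \land (\lnot x1 \lor \lnot x3 \lor x3) \land (\lnot x1 \lor x3)
= \lnot x1 \lor x3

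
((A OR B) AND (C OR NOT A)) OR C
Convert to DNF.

(B AND NOT A) OR C

((A OR B) AND (C OR NOT A)) OR C
≡ (A AND C) OR (A AND NOT A) OR (B AND C) OR (B AND NOT A) OR C   — distribute AND over OR
≡ (B AND NOT A) OR C   — simplify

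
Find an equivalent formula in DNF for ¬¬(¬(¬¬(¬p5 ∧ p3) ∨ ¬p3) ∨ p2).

¬¬(¬(¬¬(¬p5 ∧ p3) ∨ ¬p3) ∨ p2)
= ¬(¬¬(¬p5 ∧ p3) ∨ ¬p3) ∨ p2   — double negation
= (¬¬¬(¬p5 ∧ p3) ∧ ¬¬p3) ∨ p2   — De Morgan
= (¬(¬p5 ∧ p3) ∧ ¬¬p3) ∨ p2   — double negation
= ((¬¬p5 ∨ ¬p3) ∧ ¬¬p3) ∨ p2   — De Morgan
= ((p5 ∨ ¬p3) ∧ ¬¬p3) ∨ p2   — double negation
= ((p5 ∨ ¬p3) ∧ p3) ∨ p2   — double negation
= (p5 ∧ p3) ∨ (¬p3 ∧ p3) ∨ p2   — distribute ∧ over ∨
= (p5 ∧ p3) ∨ p2   — simplify

(p5 ∧ p3) ∨ p2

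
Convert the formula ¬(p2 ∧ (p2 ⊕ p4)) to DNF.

¬p2 ∨ (p4 ∧ p2)

¬(p2 ∧ (p2 ⊕ p4))
⇔ ¬(p2 ∧ ((p2 ∧ ¬p4) ∨ (¬p2 ∧ p4)))   — expand ⊕
⇔ ¬p2 ∨ ¬((p2 ∧ ¬p4) ∨ (¬p2 ∧ p4))   — De Morgan
⇔ ¬p2 ∨ (¬(p2 ∧ ¬p4) ∧ ¬(¬p2 ∧ p4))   — De Morgan
⇔ ¬p2 ∨ ((¬p2 ∨ ¬¬p4) ∧ ¬(¬p2 ∧ p4))   — De Morgan
⇔ ¬p2 ∨ ((¬p2 ∨ p4) ∧ ¬(¬p2 ∧ p4))   — double negation
⇔ ¬p2 ∨ ((¬p2 ∨ p4) ∧ (¬¬p2 ∨ ¬p4))   — De Morgan
⇔ ¬p2 ∨ ((¬p2 ∨ p4) ∧ (p2 ∨ ¬p4))   — double negation
⇔ ¬p2 ∨ (¬p2 ∧ p2) ∨ (¬p2 ∧ ¬p4) ∨ (p4 ∧ p2) ∨ (p4 ∧ ¬p4)   — distribute ∧ over ∨
⇔ ¬p2 ∨ (p4 ∧ p2)   — simplify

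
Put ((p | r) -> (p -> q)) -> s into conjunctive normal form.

((p | r) -> (p -> q)) -> s
≡ ~((p | r) -> (p -> q)) | s   (eliminate ->)
≡ ~(~(p | r) | (p -> q)) | s   (eliminate ->)
≡ ~(~(p | r) | ~p | q) | s   (eliminate ->)
≡ (~~(p | r) & ~~p & ~q) | s   (De Morgan)
≡ ((p | r) & ~~p & ~q) | s   (double negation)
≡ ((p | r) & p & ~q) | s   (double negation)
≡ (p | r | s) & (p | s) & (~q | s)   (distribute | over &)
≡ (p | s) & (~q | s)   (simplify)

(p | s) & (~q | s)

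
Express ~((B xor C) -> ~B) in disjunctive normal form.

B & ~C

~((B xor C) -> ~B)
= ~(~(B xor C) | ~B)
= ~(~((B & ~C) | (~B & C)) | ~B)
= ~~((B & ~C) | (~B & C)) & ~~B
= ((B & ~C) | (~B & C)) & ~~B
= ((B & ~C) | (~B & C)) & B
= (B & ~C & B) | (~B & C & B)
= B & ~C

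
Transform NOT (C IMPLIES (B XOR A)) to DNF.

(C AND NOT B AND NOT A) OR (C AND A AND B)

NOT (C IMPLIES (B XOR A))
= NOT (NOT C OR (B XOR A))   [eliminate IMPLIES]
= NOT (NOT C OR (B AND NOT A) OR (NOT B AND A))   [expand XOR]
= NOT NOT C AND NOT (B AND NOT A) AND NOT (NOT B AND A)   [De Morgan]
= C AND NOT (B AND NOT A) AND NOT (NOT B AND A)   [double negation]
= C AND (NOT B OR NOT NOT A) AND NOT (NOT B AND A)   [De Morgan]
= C AND (NOT B OR A) AND NOT (NOT B AND A)   [double negation]
= C AND (NOT B OR A) AND (NOT NOT B OR NOT A)   [De Morgan]
= C AND (NOT B OR A) AND (B OR NOT A)   [double negation]
= (C AND NOT B AND B) OR (C AND NOT B AND NOT A) OR (C AND A AND B) OR (C AND A AND NOT A)   [distribute AND over OR]
= (C AND NOT B AND NOT A) OR (C AND A AND B)   [simplify]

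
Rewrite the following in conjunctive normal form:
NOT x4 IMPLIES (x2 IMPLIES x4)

x4 OR NOT x2

NOT x4 IMPLIES (x2 IMPLIES x4)
≡ NOT NOT x4 OR (x2 IMPLIES x4)
≡ NOT NOT x4 OR NOT x2 OR x4
≡ x4 OR NOT x2 OR x4
≡ x4 OR NOT x2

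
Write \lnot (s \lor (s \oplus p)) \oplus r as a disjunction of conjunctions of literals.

(\lnot s \land \lnot p \land \lnot r) \lor (s \land r) \lor (\lnot s \land p \land r)

\lnot (s \lor (s \oplus p)) \oplus r
= (\lnot (s \lor (s \oplus p)) \land \lnot r) \lor (\lnot \lnot (s \lor (s \oplus p)) \land r)   — expand \oplus
= (\lnot (s \lor (s \land \lnot p) \lor (\lnot s \land p)) \land \lnot r) \lor (\lnot \lnot (s \lor (s \oplus p)) \land r)   — expand \oplus
= (\lnot (s \lor (s \land \lnot p) \lor (\lnot s \land p)) \land \lnot r) \lor (\lnot \lnot (s \lor (s \land \lnot p) \lor (\lnot s \land p)) \land r)   — expand \oplus
= (\lnot s \land \lnot (s \land \lnot p) \land \lnot (\lnot s \land p) \land \lnot r) \lor (\lnot \lnot (s \lor (s \land \lnot p) \lor (\lnot s \land p)) \land r)   — De Morgan
= (\lnot s \land (\lnot s \lor \lnot \lnot p) \land \lnot (\lnot s \land p) \land \lnot r) \lor (\lnot \lnot (s \lor (s \land \lnot p) \lor (\lnot s \land p)) \land r)   — De Morgan
= (\lnot s \land (\lnot s \lor p) \land \lnot (\lnot s \land p) \land \lnot r) \lor (\lnot \lnot (s \lor (s \land \lnot p) \lor (\lnot s \land p)) \land r)   — double negation
= (\lnot s \land (\lnot s \lor p) \land (\lnot \lnot s \lor \lnot p) \land \lnot r) \lor (\lnot \lnot (s \lor (s \land \lnot p) \lor (\lnot s \land p)) \land r)   — De Morgan
= (\lnot s \land (\lnot s \lor p) \land (s \lor \lnot p) \land \lnot r) \lor (\lnot \lnot (s \lor (s \land \lnot p) \lor (\lnot s \land p)) \land r)   — double negation
= (\lnot s \land (\lnot s \lor p) \land (s \lor \lnot p) \land \lnot r) \lor ((s \lor (s \land \lnot p) \lor (\lnot s \land p)) \land r)   — double negation
= (\lnot s \land \lnot s \land s \land \lnot r) \lor (\lnot s \land \lnot s \land \lnot p \land \lnot r) \lor (\lnot s \land p \land s \land \lnot r) \lor (\lnot s \land p \land \lnot p \land \lnot r) \lor (s \land r) \lor (s \land \lnot p \land r) \lor (\lnot s \land p \land r)   — distribute \land over \lor
= (\lnot s \land \lnot p \land \lnot r) \lor (s \land r) \lor (\lnot s \land p \land r)   — simplify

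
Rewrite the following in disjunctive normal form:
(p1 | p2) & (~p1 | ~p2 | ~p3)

(p1 | p2) & (~p1 | ~p2 | ~p3)
⇔ (p1 & ~p1) | (p1 & ~p2) | (p1 & ~p3) | (p2 & ~p1) | (p2 & ~p2) | (p2 & ~p3)   [distribute & over |]
⇔ (p1 & ~p2) | (p1 & ~p3) | (p2 & ~p1) | (p2 & ~p3)   [simplify]

(p1 & ~p2) | (p1 & ~p3) | (p2 & ~p1) | (p2 & ~p3)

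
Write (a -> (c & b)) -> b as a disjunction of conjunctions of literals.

(a & ~c) | (a & ~b) | b

(a -> (c & b)) -> b
= ~(a -> (c & b)) | b
= ~(~a | (c & b)) | b
= (~~a & ~(c & b)) | b
= (a & ~(c & b)) | b
= (a & (~c | ~b)) | b
= (a & ~c) | (a & ~b) | b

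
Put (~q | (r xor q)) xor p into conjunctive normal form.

(~q | ~r | p) & (q | ~p) & (~q | r | ~p)

(~q | (r xor q)) xor p
≡ (~q | (r xor q) | p) & ~((~q | (r xor q)) & p)   [expand xor]
≡ (~q | ((r | q) & ~(r & q)) | p) & ~((~q | (r xor q)) & p)   [expand xor]
≡ (~q | ((r | q) & ~(r & q)) | p) & ~((~q | ((r | q) & ~(r & q))) & p)   [expand xor]
≡ (~q | ((r | q) & (~r | ~q)) | p) & ~((~q | ((r | q) & ~(r & q))) & p)   [De Morgan]
≡ (~q | ((r | q) & (~r | ~q)) | p) & (~(~q | ((r | q) & ~(r & q))) | ~p)   [De Morgan]
≡ (~q | ((r | q) & (~r | ~q)) | p) & ((~~q & ~((r | q) & ~(r & q))) | ~p)   [De Morgan]
≡ (~q | ((r | q) & (~r | ~q)) | p) & ((q & ~((r | q) & ~(r & q))) | ~p)   [double negation]
≡ (~q | ((r | q) & (~r | ~q)) | p) & ((q & (~(r | q) | ~~(r & q))) | ~p)   [De Morgan]
≡ (~q | ((r | q) & (~r | ~q)) | p) & ((q & ((~r & ~q) | ~~(r & q))) | ~p)   [De Morgan]
≡ (~q | ((r | q) & (~r | ~q)) | p) & ((q & ((~r & ~q) | (r & q))) | ~p)   [double negation]
≡ (~q | r | q | p) & (~q | ~r | ~q | p) & (q | ~p) & (~r | r | ~p) & (~r | q | ~p) & (~q | r | ~p) & (~q | q | ~p)   [distribute | over &]
≡ (~q | ~r | p) & (q | ~p) & (~q | r | ~p)   [simplify]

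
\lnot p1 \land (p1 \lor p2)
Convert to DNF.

\lnot p1 \land p2

\lnot p1 \land (p1 \lor p2)
= \lnot p1 \land p1 \lor \lnot p1 \land p2   [distribute \land over \lor]
= \lnot p1 \land p2   [simplify]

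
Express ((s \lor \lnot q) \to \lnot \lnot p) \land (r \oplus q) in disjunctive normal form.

(\lnot s \land q \land \lnot r) \lor (p \land r \land \lnot q) \lor (p \land \lnot r \land q)

((s \lor \lnot q) \to \lnot \lnot p) \land (r \oplus q)
⇔ (\lnot (s \lor \lnot q) \lor \lnot \lnot p) \land (r \oplus q)   [eliminate \to]
⇔ (\lnot (s \lor \lnot q) \lor \lnot \lnot p) \land ((r \land \lnot q) \lor (\lnot r \land q))   [expand \oplus]
⇔ ((\lnot s \land \lnot \lnot q) \lor \lnot \lnot p) \land ((r \land \lnot q) \lor (\lnot r \land q))   [De Morgan]
⇔ ((\lnot s \land q) \lor \lnot \lnot p) \land ((r \land \lnot q) \lor (\lnot r \land q))   [double negation]
⇔ ((\lnot s \land q) \lor p) \land ((r \land \lnot q) \lor (\lnot r \land q))   [double negation]
⇔ (\lnot s \land q \land r \land \lnot q) \lor (\lnot s \land q \land \lnot r \land q) \lor (p \land r \land \lnot q) \lor (p \land \lnot r \land q)   [distribute \land over \lor]
⇔ (\lnot s \land q \land \lnot r) \lor (p \land r \land \lnot q) \lor (p \land \lnot r \land q)   [simplify]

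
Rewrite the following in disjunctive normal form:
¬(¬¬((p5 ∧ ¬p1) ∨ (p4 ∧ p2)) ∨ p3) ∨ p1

(¬p5 ∧ ¬p4 ∧ ¬p3) ∨ (¬p5 ∧ ¬p2 ∧ ¬p3) ∨ p1

¬(¬¬((p5 ∧ ¬p1) ∨ (p4 ∧ p2)) ∨ p3) ∨ p1
≡ (¬¬¬((p5 ∧ ¬p1) ∨ (p4 ∧ p2)) ∧ ¬p3) ∨ p1   — De Morgan
≡ (¬((p5 ∧ ¬p1) ∨ (p4 ∧ p2)) ∧ ¬p3) ∨ p1   — double negation
≡ (¬(p5 ∧ ¬p1) ∧ ¬(p4 ∧ p2) ∧ ¬p3) ∨ p1   — De Morgan
≡ ((¬p5 ∨ ¬¬p1) ∧ ¬(p4 ∧ p2) ∧ ¬p3) ∨ p1   — De Morgan
≡ ((¬p5 ∨ p1) ∧ ¬(p4 ∧ p2) ∧ ¬p3) ∨ p1   — double negation
≡ ((¬p5 ∨ p1) ∧ (¬p4 ∨ ¬p2) ∧ ¬p3) ∨ p1   — De Morgan
≡ (¬p5 ∧ ¬p4 ∧ ¬p3) ∨ (¬p5 ∧ ¬p2 ∧ ¬p3) ∨ (p1 ∧ ¬p4 ∧ ¬p3) ∨ (p1 ∧ ¬p2 ∧ ¬p3) ∨ p1   — distribute ∧ over ∨
≡ (¬p5 ∧ ¬p4 ∧ ¬p3) ∨ (¬p5 ∧ ¬p2 ∧ ¬p3) ∨ p1   — simplify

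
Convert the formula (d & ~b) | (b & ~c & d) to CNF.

(d & ~b) | (b & ~c & d)
≡ (d | b) & (d | ~c) & (d | d) & (~b | b) & (~b | ~c) & (~b | d)   — distribute | over &
≡ d & (~b | ~c)   — simplify

d & (~b | ~c)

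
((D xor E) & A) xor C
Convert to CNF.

(D | E | C) & (~D | ~E | C) & (A | C) & (~D | E | ~A | ~C) & (~E | D | ~A | ~C)

((D xor E) & A) xor C
= (((D xor E) & A) | C) & ~((D xor E) & A & C)
= (((D | E) & ~(D & E) & A) | C) & ~((D xor E) & A & C)
= (((D | E) & ~(D & E) & A) | C) & ~((D | E) & ~(D & E) & A & C)
= (((D | E) & (~D | ~E) & A) | C) & ~((D | E) & ~(D & E) & A & C)
= (((D | E) & (~D | ~E) & A) | C) & (~(D | E) | ~~(D & E) | ~A | ~C)
= (((D | E) & (~D | ~E) & A) | C) & ((~D & ~E) | ~~(D & E) | ~A | ~C)
= (((D | E) & (~D | ~E) & A) | C) & ((~D & ~E) | (D & E) | ~A | ~C)
= (D | E | C) & (~D | ~E | C) & (A | C) & (~D | D | ~A | ~C) & (~D | E | ~A | ~C) & (~E | D | ~A | ~C) & (~E | E | ~A | ~C)
= (D | E | C) & (~D | ~E | C) & (A | C) & (~D | E | ~A | ~C) & (~E | D | ~A | ~C)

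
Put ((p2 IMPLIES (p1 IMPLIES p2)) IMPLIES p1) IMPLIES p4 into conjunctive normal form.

((p2 IMPLIES (p1 IMPLIES p2)) IMPLIES p1) IMPLIES p4
= NOT ((p2 IMPLIES (p1 IMPLIES p2)) IMPLIES p1) OR p4   [eliminate IMPLIES]
= NOT (NOT (p2 IMPLIES (p1 IMPLIES p2)) OR p1) OR p4   [eliminate IMPLIES]
= NOT (NOT (NOT p2 OR (p1 IMPLIES p2)) OR p1) OR p4   [eliminate IMPLIES]
= NOT (NOT (NOT p2 OR NOT p1 OR p2) OR p1) OR p4   [eliminate IMPLIES]
= (NOT NOT (NOT p2 OR NOT p1 OR p2) AND NOT p1) OR p4   [De Morgan]
= ((NOT p2 OR NOT p1 OR p2) AND NOT p1) OR p4   [double negation]
= (NOT p2 OR NOT p1 OR p2 OR p4) AND (NOT p1 OR p4)   [distribute OR over AND]
= NOT p1 OR p4   [simplify]

NOT p1 OR p4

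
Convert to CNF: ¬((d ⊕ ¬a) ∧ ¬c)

¬((d ⊕ ¬a) ∧ ¬c)
= ¬((d ∨ ¬a) ∧ ¬(d ∧ ¬a) ∧ ¬c)   [expand ⊕]
= ¬(d ∨ ¬a) ∨ ¬¬(d ∧ ¬a) ∨ ¬¬c   [De Morgan]
= (¬d ∧ ¬¬a) ∨ ¬¬(d ∧ ¬a) ∨ ¬¬c   [De Morgan]
= (¬d ∧ a) ∨ ¬¬(d ∧ ¬a) ∨ ¬¬c   [double negation]
= (¬d ∧ a) ∨ (d ∧ ¬a) ∨ ¬¬c   [double negation]
= (¬d ∧ a) ∨ (d ∧ ¬a) ∨ c   [double negation]
= (¬d ∨ d ∨ c) ∧ (¬d ∨ ¬a ∨ c) ∧ (a ∨ d ∨ c) ∧ (a ∨ ¬a ∨ c)   [distribute ∨ over ∧]
= (¬d ∨ ¬a ∨ c) ∧ (a ∨ d ∨ c)   [simplify]

(¬d ∨ ¬a ∨ c) ∧ (a ∨ d ∨ c)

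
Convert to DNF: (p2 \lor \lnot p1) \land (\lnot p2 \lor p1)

(p2 \lor \lnot p1) \land (\lnot p2 \lor p1)
⇔ (p2 \land \lnot p2) \lor (p2 \land p1) \lor (\lnot p1 \land \lnot p2) \lor (\lnot p1 \land p1)
⇔ (p2 \land p1) \lor (\lnot p1 \land \lnot p2)

(p2 \land p1) \lor (\lnot p1 \land \lnot p2)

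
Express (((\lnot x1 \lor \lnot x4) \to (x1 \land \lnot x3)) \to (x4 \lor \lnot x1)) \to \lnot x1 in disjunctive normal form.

(((\lnot x1 \lor \lnot x4) \to (x1 \land \lnot x3)) \to (x4 \lor \lnot x1)) \to \lnot x1
= \lnot (((\lnot x1 \lor \lnot x4) \to (x1 \land \lnot x3)) \to (x4 \lor \lnot x1)) \lor \lnot x1   [eliminate \to]
= \lnot (\lnot ((\lnot x1 \lor \lnot x4) \to (x1 \land \lnot x3)) \lor x4 \lor \lnot x1) \lor \lnot x1   [eliminate \to]
= \lnot (\lnot (\lnot (\lnot x1 \lor \lnot x4) \lor (x1 \land \lnot x3)) \lor x4 \lor \lnot x1) \lor \lnot x1   [eliminate \to]
= (\lnot \lnot (\lnot (\lnot x1 \lor \lnot x4) \lor (x1 \land \lnot x3)) \land \lnot x4 \land \lnot \lnot x1) \lor \lnot x1   [De Morgan]
= ((\lnot (\lnot x1 \lor \lnot x4) \lor (x1 \land \lnot x3)) \land \lnot x4 \land \lnot \lnot x1) \lor \lnot x1   [double negation]
= (((\lnot \lnot x1 \land \lnot \lnot x4) \lor (x1 \land \lnot x3)) \land \lnot x4 \land \lnot \lnot x1) \lor \lnot x1   [De Morgan]
= (((x1 \land \lnot \lnot x4) \lor (x1 \land \lnot x3)) \land \lnot x4 \land \lnot \lnot x1) \lor \lnot x1   [double negation]
= (((x1 \land x4) \lor (x1 \land \lnot x3)) \land \lnot x4 \land \lnot \lnot x1) \lor \lnot x1   [double negation]
= (((x1 \land x4) \lor (x1 \land \lnot x3)) \land \lnot x4 \land x1) \lor \lnot x1   [double negation]
= (x1 \land x4 \land \lnot x4 \land x1) \lor (x1 \land \lnot x3 \land \lnot x4 \land x1) \lor \lnot x1   [distribute \land over \lor]
= (x1 \land \lnot x3 \land \lnot x4) \lor \lnot x1   [simplify]

(x1 \land \lnot x3 \land \lnot x4) \lor \lnot x1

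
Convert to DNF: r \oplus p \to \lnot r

r \oplus p \to \lnot r
⇔ \lnot (r \oplus p) \lor \lnot r
⇔ \lnot (r \land \lnot p \lor \lnot r \land p) \lor \lnot r
⇔ \lnot (r \land \lnot p) \land \lnot (\lnot r \land p) \lor \lnot r
⇔ (\lnot r \lor \lnot \lnot p) \land \lnot (\lnot r \land p) \lor \lnot r
⇔ (\lnot r \lor p) \land \lnot (\lnot r \land p) \lor \lnot r
⇔ (\lnot r \lor p) \land (\lnot \lnot r \lor \lnot p) \lor \lnot r
⇔ (\lnot r \lor p) \land (r \lor \lnot p) \lor \lnot r
⇔ \lnot r \land r \lor \lnot r \land \lnot p \lor p \land r \lor p \land \lnot p \lor \lnot r
⇔ p \land r \lor \lnot r

p \land r \lor \lnot r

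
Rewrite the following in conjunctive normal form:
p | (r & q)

(p | r) & (p | q)

p | (r & q)
≡ (p | r) & (p | q)   — distribute | over &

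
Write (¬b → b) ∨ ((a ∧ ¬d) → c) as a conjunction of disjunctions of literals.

b ∨ ¬a ∨ d ∨ c

(¬b → b) ∨ ((a ∧ ¬d) → c)
≡ ¬¬b ∨ b ∨ ((a ∧ ¬d) → c)   (eliminate →)
≡ ¬¬b ∨ b ∨ ¬(a ∧ ¬d) ∨ c   (eliminate →)
≡ b ∨ b ∨ ¬(a ∧ ¬d) ∨ c   (double negation)
≡ b ∨ b ∨ ¬a ∨ ¬¬d ∨ c   (De Morgan)
≡ b ∨ b ∨ ¬a ∨ d ∨ c   (double negation)
≡ b ∨ ¬a ∨ d ∨ c   (simplify)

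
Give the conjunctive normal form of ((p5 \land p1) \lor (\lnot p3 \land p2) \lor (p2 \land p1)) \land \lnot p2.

(p5 \lor p2) \land (p1 \lor \lnot p3) \land (p1 \lor p2) \land \lnot p2

((p5 \land p1) \lor (\lnot p3 \land p2) \lor (p2 \land p1)) \land \lnot p2
= (p5 \lor \lnot p3 \lor p2) \land (p5 \lor \lnot p3 \lor p1) \land (p5 \lor p2 \lor p2) \land (p5 \lor p2 \lor p1) \land (p1 \lor \lnot p3 \lor p2) \land (p1 \lor \lnot p3 \lor p1) \land (p1 \lor p2 \lor p2) \land (p1 \lor p2 \lor p1) \land \lnot p2
= (p5 \lor p2) \land (p1 \lor \lnot p3) \land (p1 \lor p2) \land \lnot p2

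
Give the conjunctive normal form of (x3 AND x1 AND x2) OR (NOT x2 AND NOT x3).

(x3 OR NOT x2) AND (x1 OR NOT x2) AND (x1 OR NOT x3) AND (x2 OR NOT x3)

(x3 AND x1 AND x2) OR (NOT x2 AND NOT x3)
⇔ (x3 OR NOT x2) AND (x3 OR NOT x3) AND (x1 OR NOT x2) AND (x1 OR NOT x3) AND (x2 OR NOT x2) AND (x2 OR NOT x3)   (distribute OR over AND)
⇔ (x3 OR NOT x2) AND (x1 OR NOT x2) AND (x1 OR NOT x3) AND (x2 OR NOT x3)   (simplify)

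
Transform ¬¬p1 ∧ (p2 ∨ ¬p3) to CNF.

¬¬p1 ∧ (p2 ∨ ¬p3)
= p1 ∧ (p2 ∨ ¬p3)   (double negation)

p1 ∧ (p2 ∨ ¬p3)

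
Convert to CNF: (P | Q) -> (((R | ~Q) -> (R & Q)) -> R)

~Q | R

(P | Q) -> (((R | ~Q) -> (R & Q)) -> R)
⇔ ~(P | Q) | (((R | ~Q) -> (R & Q)) -> R)
⇔ ~(P | Q) | ~((R | ~Q) -> (R & Q)) | R
⇔ ~(P | Q) | ~(~(R | ~Q) | (R & Q)) | R
⇔ (~P & ~Q) | ~(~(R | ~Q) | (R & Q)) | R
⇔ (~P & ~Q) | (~~(R | ~Q) & ~(R & Q)) | R
⇔ (~P & ~Q) | ((R | ~Q) & ~(R & Q)) | R
⇔ (~P & ~Q) | ((R | ~Q) & (~R | ~Q)) | R
⇔ (~P | R | ~Q | R) & (~P | ~R | ~Q | R) & (~Q | R | ~Q | R) & (~Q | ~R | ~Q | R)
⇔ ~Q | R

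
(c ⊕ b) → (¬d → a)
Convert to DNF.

(¬c ∧ ¬b) ∨ (b ∧ c) ∨ d ∨ a

(c ⊕ b) → (¬d → a)
⇔ ¬(c ⊕ b) ∨ (¬d → a)   [eliminate →]
⇔ ¬((c ∧ ¬b) ∨ (¬c ∧ b)) ∨ (¬d → a)   [expand ⊕]
⇔ ¬((c ∧ ¬b) ∨ (¬c ∧ b)) ∨ ¬¬d ∨ a   [eliminate →]
⇔ (¬(c ∧ ¬b) ∧ ¬(¬c ∧ b)) ∨ ¬¬d ∨ a   [De Morgan]
⇔ ((¬c ∨ ¬¬b) ∧ ¬(¬c ∧ b)) ∨ ¬¬d ∨ a   [De Morgan]
⇔ ((¬c ∨ b) ∧ ¬(¬c ∧ b)) ∨ ¬¬d ∨ a   [double negation]
⇔ ((¬c ∨ b) ∧ (¬¬c ∨ ¬b)) ∨ ¬¬d ∨ a   [De Morgan]
⇔ ((¬c ∨ b) ∧ (c ∨ ¬b)) ∨ ¬¬d ∨ a   [double negation]
⇔ ((¬c ∨ b) ∧ (c ∨ ¬b)) ∨ d ∨ a   [double negation]
⇔ (¬c ∧ c) ∨ (¬c ∧ ¬b) ∨ (b ∧ c) ∨ (b ∧ ¬b) ∨ d ∨ a   [distribute ∧ over ∨]
⇔ (¬c ∧ ¬b) ∨ (b ∧ c) ∨ d ∨ a   [simplify]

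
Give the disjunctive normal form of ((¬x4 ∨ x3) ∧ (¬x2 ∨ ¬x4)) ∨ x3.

¬x4 ∨ x3

((¬x4 ∨ x3) ∧ (¬x2 ∨ ¬x4)) ∨ x3
⇔ (¬x4 ∧ ¬x2) ∨ (¬x4 ∧ ¬x4) ∨ (x3 ∧ ¬x2) ∨ (x3 ∧ ¬x4) ∨ x3   (distribute ∧ over ∨)
⇔ ¬x4 ∨ x3   (simplify)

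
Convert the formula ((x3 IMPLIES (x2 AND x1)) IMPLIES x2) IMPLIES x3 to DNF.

(NOT x3 AND NOT x2) OR x3

((x3 IMPLIES (x2 AND x1)) IMPLIES x2) IMPLIES x3
≡ NOT ((x3 IMPLIES (x2 AND x1)) IMPLIES x2) OR x3   [eliminate IMPLIES]
≡ NOT (NOT (x3 IMPLIES (x2 AND x1)) OR x2) OR x3   [eliminate IMPLIES]
≡ NOT (NOT (NOT x3 OR (x2 AND x1)) OR x2) OR x3   [eliminate IMPLIES]
≡ (NOT NOT (NOT x3 OR (x2 AND x1)) AND NOT x2) OR x3   [De Morgan]
≡ ((NOT x3 OR (x2 AND x1)) AND NOT x2) OR x3   [double negation]
≡ (NOT x3 AND NOT x2) OR (x2 AND x1 AND NOT x2) OR x3   [distribute AND over OR]
≡ (NOT x3 AND NOT x2) OR x3   [simplify]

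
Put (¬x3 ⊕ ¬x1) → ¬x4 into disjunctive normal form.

(¬x3 ⊕ ¬x1) → ¬x4
≡ ¬(¬x3 ⊕ ¬x1) ∨ ¬x4   (eliminate →)
≡ ¬((¬x3 ∧ ¬¬x1) ∨ (¬¬x3 ∧ ¬x1)) ∨ ¬x4   (expand ⊕)
≡ (¬(¬x3 ∧ ¬¬x1) ∧ ¬(¬¬x3 ∧ ¬x1)) ∨ ¬x4   (De Morgan)
≡ ((¬¬x3 ∨ ¬¬¬x1) ∧ ¬(¬¬x3 ∧ ¬x1)) ∨ ¬x4   (De Morgan)
≡ ((x3 ∨ ¬¬¬x1) ∧ ¬(¬¬x3 ∧ ¬x1)) ∨ ¬x4   (double negation)
≡ ((x3 ∨ ¬x1) ∧ ¬(¬¬x3 ∧ ¬x1)) ∨ ¬x4   (double negation)
≡ ((x3 ∨ ¬x1) ∧ (¬¬¬x3 ∨ ¬¬x1)) ∨ ¬x4   (De Morgan)
≡ ((x3 ∨ ¬x1) ∧ (¬x3 ∨ ¬¬x1)) ∨ ¬x4   (double negation)
≡ ((x3 ∨ ¬x1) ∧ (¬x3 ∨ x1)) ∨ ¬x4   (double negation)
≡ (x3 ∧ ¬x3) ∨ (x3 ∧ x1) ∨ (¬x1 ∧ ¬x3) ∨ (¬x1 ∧ x1) ∨ ¬x4   (distribute ∧ over ∨)
≡ (x3 ∧ x1) ∨ (¬x1 ∧ ¬x3) ∨ ¬x4   (simplify)

(x3 ∧ x1) ∨ (¬x1 ∧ ¬x3) ∨ ¬x4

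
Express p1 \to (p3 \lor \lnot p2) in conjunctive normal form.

\lnot p1 \lor p3 \lor \lnot p2

p1 \to (p3 \lor \lnot p2)
= \lnot p1 \lor p3 \lor \lnot p2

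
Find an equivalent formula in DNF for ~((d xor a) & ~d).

~((d xor a) & ~d)
= ~(((d & ~a) | (~d & a)) & ~d)   — expand xor
= ~((d & ~a) | (~d & a)) | ~~d   — De Morgan
= (~(d & ~a) & ~(~d & a)) | ~~d   — De Morgan
= ((~d | ~~a) & ~(~d & a)) | ~~d   — De Morgan
= ((~d | a) & ~(~d & a)) | ~~d   — double negation
= ((~d | a) & (~~d | ~a)) | ~~d   — De Morgan
= ((~d | a) & (d | ~a)) | ~~d   — double negation
= ((~d | a) & (d | ~a)) | d   — double negation
= (~d & d) | (~d & ~a) | (a & d) | (a & ~a) | d   — distribute & over |
= (~d & ~a) | d   — simplify

(~d & ~a) | d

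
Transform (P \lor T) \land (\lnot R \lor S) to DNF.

(P \land \lnot R) \lor (P \land S) \lor (T \land \lnot R) \lor (T \land S)

(P \lor T) \land (\lnot R \lor S)
⇔ (P \land \lnot R) \lor (P \land S) \lor (T \land \lnot R) \lor (T \land S)   (distribute \land over \lor)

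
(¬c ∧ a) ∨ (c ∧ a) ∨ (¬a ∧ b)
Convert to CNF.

(¬c ∧ a) ∨ (c ∧ a) ∨ (¬a ∧ b)
≡ (¬c ∨ c ∨ ¬a) ∧ (¬c ∨ c ∨ b) ∧ (¬c ∨ a ∨ ¬a) ∧ (¬c ∨ a ∨ b) ∧ (a ∨ c ∨ ¬a) ∧ (a ∨ c ∨ b) ∧ (a ∨ a ∨ ¬a) ∧ (a ∨ a ∨ b)   — distribute ∨ over ∧
≡ a ∨ b   — simplify

a ∨ b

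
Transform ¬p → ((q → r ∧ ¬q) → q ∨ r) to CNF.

p ∨ q ∨ r

¬p → ((q → r ∧ ¬q) → q ∨ r)
⇔ ¬¬p ∨ ((q → r ∧ ¬q) → q ∨ r)   (eliminate →)
⇔ ¬¬p ∨ ¬(q → r ∧ ¬q) ∨ q ∨ r   (eliminate →)
⇔ ¬¬p ∨ ¬(¬q ∨ r ∧ ¬q) ∨ q ∨ r   (eliminate →)
⇔ p ∨ ¬(¬q ∨ r ∧ ¬q) ∨ q ∨ r   (double negation)
⇔ p ∨ ¬¬q ∧ ¬(r ∧ ¬q) ∨ q ∨ r   (De Morgan)
⇔ p ∨ q ∧ ¬(r ∧ ¬q) ∨ q ∨ r   (double negation)
⇔ p ∨ q ∧ (¬r ∨ ¬¬q) ∨ q ∨ r   (De Morgan)
⇔ p ∨ q ∧ (¬r ∨ q) ∨ q ∨ r   (double negation)
⇔ (p ∨ q ∨ q ∨ r) ∧ (p ∨ ¬r ∨ q ∨ q ∨ r)   (distribute ∨ over ∧)
⇔ p ∨ q ∨ r   (simplify)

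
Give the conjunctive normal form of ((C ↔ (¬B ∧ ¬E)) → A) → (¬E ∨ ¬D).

((C ↔ (¬B ∧ ¬E)) → A) → (¬E ∨ ¬D)
≡ ¬((C ↔ (¬B ∧ ¬E)) → A) ∨ ¬E ∨ ¬D   [eliminate →]
≡ ¬(¬(C ↔ (¬B ∧ ¬E)) ∨ A) ∨ ¬E ∨ ¬D   [eliminate →]
≡ ¬(¬((C → (¬B ∧ ¬E)) ∧ ((¬B ∧ ¬E) → C)) ∨ A) ∨ ¬E ∨ ¬D   [eliminate ↔]
≡ ¬(¬((¬C ∨ (¬B ∧ ¬E)) ∧ ((¬B ∧ ¬E) → C)) ∨ A) ∨ ¬E ∨ ¬D   [eliminate →]
≡ ¬(¬((¬C ∨ (¬B ∧ ¬E)) ∧ (¬(¬B ∧ ¬E) ∨ C)) ∨ A) ∨ ¬E ∨ ¬D   [eliminate →]
≡ (¬¬((¬C ∨ (¬B ∧ ¬E)) ∧ (¬(¬B ∧ ¬E) ∨ C)) ∧ ¬A) ∨ ¬E ∨ ¬D   [De Morgan]
≡ ((¬C ∨ (¬B ∧ ¬E)) ∧ (¬(¬B ∧ ¬E) ∨ C) ∧ ¬A) ∨ ¬E ∨ ¬D   [double negation]
≡ ((¬C ∨ (¬B ∧ ¬E)) ∧ (¬¬B ∨ ¬¬E ∨ C) ∧ ¬A) ∨ ¬E ∨ ¬D   [De Morgan]
≡ ((¬C ∨ (¬B ∧ ¬E)) ∧ (B ∨ ¬¬E ∨ C) ∧ ¬A) ∨ ¬E ∨ ¬D   [double negation]
≡ ((¬C ∨ (¬B ∧ ¬E)) ∧ (B ∨ E ∨ C) ∧ ¬A) ∨ ¬E ∨ ¬D   [double negation]
≡ (¬C ∨ ¬B ∨ ¬E ∨ ¬D) ∧ (¬C ∨ ¬E ∨ ¬E ∨ ¬D) ∧ (B ∨ E ∨ C ∨ ¬E ∨ ¬D) ∧ (¬A ∨ ¬E ∨ ¬D)   [distribute ∨ over ∧]
≡ (¬C ∨ ¬E ∨ ¬D) ∧ (¬A ∨ ¬E ∨ ¬D)   [simplify]

(¬C ∨ ¬E ∨ ¬D) ∧ (¬A ∨ ¬E ∨ ¬D)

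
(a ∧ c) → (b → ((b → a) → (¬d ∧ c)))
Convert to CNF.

¬a ∨ ¬c ∨ ¬b ∨ ¬d

(a ∧ c) → (b → ((b → a) → (¬d ∧ c)))
≡ ¬(a ∧ c) ∨ (b → ((b → a) → (¬d ∧ c)))   [eliminate →]
≡ ¬(a ∧ c) ∨ ¬b ∨ ((b → a) → (¬d ∧ c))   [eliminate →]
≡ ¬(a ∧ c) ∨ ¬b ∨ ¬(b → a) ∨ (¬d ∧ c)   [eliminate →]
≡ ¬(a ∧ c) ∨ ¬b ∨ ¬(¬b ∨ a) ∨ (¬d ∧ c)   [eliminate →]
≡ ¬a ∨ ¬c ∨ ¬b ∨ ¬(¬b ∨ a) ∨ (¬d ∧ c)   [De Morgan]
≡ ¬a ∨ ¬c ∨ ¬b ∨ (¬¬b ∧ ¬a) ∨ (¬d ∧ c)   [De Morgan]
≡ ¬a ∨ ¬c ∨ ¬b ∨ (b ∧ ¬a) ∨ (¬d ∧ c)   [double negation]
≡ (¬a ∨ ¬c ∨ ¬b ∨ b ∨ ¬d) ∧ (¬a ∨ ¬c ∨ ¬b ∨ b ∨ c) ∧ (¬a ∨ ¬c ∨ ¬b ∨ ¬a ∨ ¬d) ∧ (¬a ∨ ¬c ∨ ¬b ∨ ¬a ∨ c)   [distribute ∨ over ∧]
≡ ¬a ∨ ¬c ∨ ¬b ∨ ¬d   [simplify]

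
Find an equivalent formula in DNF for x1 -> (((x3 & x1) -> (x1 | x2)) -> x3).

~x1 | x3

x1 -> (((x3 & x1) -> (x1 | x2)) -> x3)
⇔ ~x1 | (((x3 & x1) -> (x1 | x2)) -> x3)   [eliminate ->]
⇔ ~x1 | ~((x3 & x1) -> (x1 | x2)) | x3   [eliminate ->]
⇔ ~x1 | ~(~(x3 & x1) | x1 | x2) | x3   [eliminate ->]
⇔ ~x1 | (~~(x3 & x1) & ~x1 & ~x2) | x3   [De Morgan]
⇔ ~x1 | (x3 & x1 & ~x1 & ~x2) | x3   [double negation]
⇔ ~x1 | x3   [simplify]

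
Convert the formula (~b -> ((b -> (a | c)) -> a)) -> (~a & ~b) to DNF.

(~b -> ((b -> (a | c)) -> a)) -> (~a & ~b)
= ~(~b -> ((b -> (a | c)) -> a)) | (~a & ~b)   (eliminate ->)
= ~(~~b | ((b -> (a | c)) -> a)) | (~a & ~b)   (eliminate ->)
= ~(~~b | ~(b -> (a | c)) | a) | (~a & ~b)   (eliminate ->)
= ~(~~b | ~(~b | a | c) | a) | (~a & ~b)   (eliminate ->)
= (~~~b & ~~(~b | a | c) & ~a) | (~a & ~b)   (De Morgan)
= (~b & ~~(~b | a | c) & ~a) | (~a & ~b)   (double negation)
= (~b & (~b | a | c) & ~a) | (~a & ~b)   (double negation)
= (~b & ~b & ~a) | (~b & a & ~a) | (~b & c & ~a) | (~a & ~b)   (distribute & over |)
= ~b & ~a   (simplify)

~b & ~a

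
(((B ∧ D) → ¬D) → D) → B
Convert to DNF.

¬D ∨ B

(((B ∧ D) → ¬D) → D) → B
≡ ¬(((B ∧ D) → ¬D) → D) ∨ B   [eliminate →]
≡ ¬(¬((B ∧ D) → ¬D) ∨ D) ∨ B   [eliminate →]
≡ ¬(¬(¬(B ∧ D) ∨ ¬D) ∨ D) ∨ B   [eliminate →]
≡ (¬¬(¬(B ∧ D) ∨ ¬D) ∧ ¬D) ∨ B   [De Morgan]
≡ ((¬(B ∧ D) ∨ ¬D) ∧ ¬D) ∨ B   [double negation]
≡ ((¬B ∨ ¬D ∨ ¬D) ∧ ¬D) ∨ B   [De Morgan]
≡ (¬B ∧ ¬D) ∨ (¬D ∧ ¬D) ∨ (¬D ∧ ¬D) ∨ B   [distribute ∧ over ∨]
≡ ¬D ∨ B   [simplify]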